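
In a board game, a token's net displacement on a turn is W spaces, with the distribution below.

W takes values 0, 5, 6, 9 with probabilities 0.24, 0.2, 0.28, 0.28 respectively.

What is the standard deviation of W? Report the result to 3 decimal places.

E[W] = (0)(0.24) + (5)(0.2) + (6)(0.28) + (9)(0.28) = 5.2
E[W²] = (0)²(0.24) + (5)²(0.2) + (6)²(0.28) + (9)²(0.28) = 37.76
V(W) = E[W²] − (E[W])² = 37.76 − (5.2)² = 10.72
SD(W) = √10.72 ≈ 3.274

3.274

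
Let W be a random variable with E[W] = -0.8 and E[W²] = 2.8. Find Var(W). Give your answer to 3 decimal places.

2.160

Var(W) = 2.8 − (-0.8)² = 2.16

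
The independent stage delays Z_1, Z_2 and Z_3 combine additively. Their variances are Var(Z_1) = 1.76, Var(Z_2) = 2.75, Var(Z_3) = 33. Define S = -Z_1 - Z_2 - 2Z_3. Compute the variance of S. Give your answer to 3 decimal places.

By independence, Var(S) = (-1)²Var(Z_1) + (-1)²Var(Z_2) + (-2)²Var(Z_3)
= (-1)²·1.76 + (-1)²·2.75 + (-2)²·33 = 136.51

136.510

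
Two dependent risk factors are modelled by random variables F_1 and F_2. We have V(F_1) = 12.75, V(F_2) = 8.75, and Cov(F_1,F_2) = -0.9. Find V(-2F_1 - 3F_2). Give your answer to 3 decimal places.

118.950

V(-2F_1 - 3F_2) = (-2)²·V(F_1) + (-3)²·V(F_2) + 2·(-2)·(-3)·Cov(F_1,F_2)
= 4·12.75 + 9·8.75 + 12·-0.9 = 118.95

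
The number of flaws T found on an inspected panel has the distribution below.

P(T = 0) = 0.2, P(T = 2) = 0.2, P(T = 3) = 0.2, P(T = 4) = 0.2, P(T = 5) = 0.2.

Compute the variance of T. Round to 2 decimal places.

E[T] = (0)(0.2) + (2)(0.2) + (3)(0.2) + (4)(0.2) + (5)(0.2) = 2.8
E[T²] = (0)²(0.2) + (2)²(0.2) + (3)²(0.2) + (4)²(0.2) + (5)²(0.2) = 10.8
V(T) = E[T²] − (E[T])² = 10.8 − (2.8)² = 2.96

2.96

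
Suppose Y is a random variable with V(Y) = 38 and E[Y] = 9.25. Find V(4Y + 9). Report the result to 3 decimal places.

V(4Y + 9) = (4)²·V(Y) = 16·38 = 608

608.000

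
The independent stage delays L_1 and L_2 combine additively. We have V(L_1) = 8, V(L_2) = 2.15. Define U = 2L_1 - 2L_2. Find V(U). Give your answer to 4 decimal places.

40.6000

By independence, V(U) = (2)²V(L_1) + (-2)²V(L_2)
= (2)²·8 + (-2)²·2.15 = 40.6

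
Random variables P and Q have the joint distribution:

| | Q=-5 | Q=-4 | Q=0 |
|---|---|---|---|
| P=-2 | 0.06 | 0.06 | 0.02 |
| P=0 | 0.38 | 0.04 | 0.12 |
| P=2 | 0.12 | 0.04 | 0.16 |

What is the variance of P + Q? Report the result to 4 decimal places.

8.2000

E[P] = 0.36,  E[Q] = -3.36,  E[PQ] = -0.44
var(P) = 1.84 − (0.36)² = 1.7104;  var(Q) = 16.24 − (-3.36)² = 4.9504
Cov(P,Q) = -0.44 − (0.36)(-3.36) = 0.7696
var(P + Q) = (1)²·1.7104 + (1)²·4.9504 + 2·(1)·(1)·0.7696 = 8.2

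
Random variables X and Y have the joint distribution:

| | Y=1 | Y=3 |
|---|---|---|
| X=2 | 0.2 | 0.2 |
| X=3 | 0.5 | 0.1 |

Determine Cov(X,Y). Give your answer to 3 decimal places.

E[X] = 2.6,  E[Y] = 1.6
E[XY] = 4
Cov(X,Y) = E[XY] − E[X]E[Y] = 4 − (2.6)(1.6) = -0.16

-0.160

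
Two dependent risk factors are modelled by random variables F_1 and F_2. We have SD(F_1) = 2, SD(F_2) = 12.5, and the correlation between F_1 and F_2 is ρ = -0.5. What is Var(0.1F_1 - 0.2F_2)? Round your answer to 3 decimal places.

Var(F_1) = (2)² = 4;  Var(F_2) = (12.5)² = 156.25
Cov(F_1,F_2) = ρ·SD(F_1)·SD(F_2) = -0.5·2·12.5 = -12.5
Var(0.1F_1 - 0.2F_2) = (0.1)²·Var(F_1) + (-0.2)²·Var(F_2) + 2·(0.1)·(-0.2)·Cov(F_1,F_2)
= 0.01·4 + 0.04·156.25 + -0.04·-12.5 = 6.79

6.790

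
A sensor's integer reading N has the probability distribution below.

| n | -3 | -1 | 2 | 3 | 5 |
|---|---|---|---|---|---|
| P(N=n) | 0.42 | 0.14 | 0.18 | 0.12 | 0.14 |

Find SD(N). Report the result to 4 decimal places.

E[N] = (-3)(0.42) + (-1)(0.14) + (2)(0.18) + (3)(0.12) + (5)(0.14) = 0.02
E[N²] = (-3)²(0.42) + (-1)²(0.14) + (2)²(0.18) + (3)²(0.12) + (5)²(0.14) = 9.22
V(N) = E[N²] − (E[N])² = 9.22 − (0.02)² = 9.2196
SD(N) = √9.2196 ≈ 3.0364

3.0364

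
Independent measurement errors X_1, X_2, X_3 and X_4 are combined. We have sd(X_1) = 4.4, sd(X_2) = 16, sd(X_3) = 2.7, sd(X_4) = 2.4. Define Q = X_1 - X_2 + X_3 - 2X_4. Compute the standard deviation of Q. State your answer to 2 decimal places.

Var(X_1) = 19.36, Var(X_2) = 256, Var(X_3) = 7.29, Var(X_4) = 5.76
By independence, Var(Q) = (1)²Var(X_1) + (-1)²Var(X_2) + (1)²Var(X_3) + (-2)²Var(X_4)
= (1)²·19.36 + (-1)²·256 + (1)²·7.29 + (-2)²·5.76 = 305.69
sd(Q) = √305.69 ≈ 17.48

17.48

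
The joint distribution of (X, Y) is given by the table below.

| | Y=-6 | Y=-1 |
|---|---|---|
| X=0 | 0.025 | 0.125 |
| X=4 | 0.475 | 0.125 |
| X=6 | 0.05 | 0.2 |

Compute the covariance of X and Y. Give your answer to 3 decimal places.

-0.275

E[X] = 3.9,  E[Y] = -3.75
E[XY] = -14.9
Cov(X,Y) = E[XY] − E[X]E[Y] = -14.9 − (3.9)(-3.75) = -0.275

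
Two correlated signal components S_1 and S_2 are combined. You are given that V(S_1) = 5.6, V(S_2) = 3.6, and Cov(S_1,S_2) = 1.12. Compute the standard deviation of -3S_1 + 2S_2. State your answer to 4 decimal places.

7.1666

V(-3S_1 + 2S_2) = (-3)²·V(S_1) + (2)²·V(S_2) + 2·(-3)·(2)·Cov(S_1,S_2)
= 9·5.6 + 4·3.6 + -12·1.12 = 51.36
σ(-3S_1 + 2S_2) = √51.36 ≈ 7.1666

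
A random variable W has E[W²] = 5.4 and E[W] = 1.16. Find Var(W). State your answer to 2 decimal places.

4.05

Var(W) = 5.4 − (1.16)² = 4.0544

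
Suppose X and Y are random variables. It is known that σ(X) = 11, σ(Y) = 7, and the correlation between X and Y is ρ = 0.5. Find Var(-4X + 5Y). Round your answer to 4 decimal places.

Var(X) = (11)² = 121;  Var(Y) = (7)² = 49
Cov(X,Y) = ρ·σ(X)·σ(Y) = 0.5·11·7 = 38.5
Var(-4X + 5Y) = (-4)²·Var(X) + (5)²·Var(Y) + 2·(-4)·(5)·Cov(X,Y)
= 16·121 + 25·49 + -40·38.5 = 1621

1621.0000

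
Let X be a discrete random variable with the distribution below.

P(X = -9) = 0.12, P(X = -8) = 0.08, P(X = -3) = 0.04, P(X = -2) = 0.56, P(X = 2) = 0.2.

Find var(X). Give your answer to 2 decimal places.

11.69

E[X] = (-9)(0.12) + (-8)(0.08) + (-3)(0.04) + (-2)(0.56) + (2)(0.2) = -2.56
E[X²] = (-9)²(0.12) + (-8)²(0.08) + (-3)²(0.04) + (-2)²(0.56) + (2)²(0.2) = 18.24
var(X) = E[X²] − (E[X])² = 18.24 − (-2.56)² = 11.6864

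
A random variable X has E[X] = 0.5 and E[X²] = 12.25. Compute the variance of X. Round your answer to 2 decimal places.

Var(X) = 12.25 − (0.5)² = 12

12.00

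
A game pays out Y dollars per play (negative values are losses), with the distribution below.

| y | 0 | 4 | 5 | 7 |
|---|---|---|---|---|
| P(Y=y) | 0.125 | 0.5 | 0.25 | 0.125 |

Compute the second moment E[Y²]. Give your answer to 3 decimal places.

20.375

E[Y²] = (0)²(0.125) + (4)²(0.5) + (5)²(0.25) + (7)²(0.125) = 20.375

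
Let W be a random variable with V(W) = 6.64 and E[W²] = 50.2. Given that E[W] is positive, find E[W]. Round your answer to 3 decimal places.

(E[W])² = E[W²] − V(W) = 50.2 − 6.64 = 43.56
E[W] = √43.56 = 6.6

6.600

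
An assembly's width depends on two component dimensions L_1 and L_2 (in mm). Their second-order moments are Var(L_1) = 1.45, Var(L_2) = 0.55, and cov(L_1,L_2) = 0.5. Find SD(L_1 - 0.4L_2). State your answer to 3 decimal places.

1.067

Var(L_1 - 0.4L_2) = (1)²·Var(L_1) + (-0.4)²·Var(L_2) + 2·(1)·(-0.4)·cov(L_1,L_2)
= 1·1.45 + 0.16·0.55 + -0.8·0.5 = 1.138
SD(L_1 - 0.4L_2) = √1.138 ≈ 1.067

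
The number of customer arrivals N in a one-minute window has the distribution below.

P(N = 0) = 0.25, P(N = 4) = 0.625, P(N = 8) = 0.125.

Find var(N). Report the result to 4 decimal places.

E[N] = (0)(0.25) + (4)(0.625) + (8)(0.125) = 3.5
E[N²] = (0)²(0.25) + (4)²(0.625) + (8)²(0.125) = 18
var(N) = E[N²] − (E[N])² = 18 − (3.5)² = 5.75

5.7500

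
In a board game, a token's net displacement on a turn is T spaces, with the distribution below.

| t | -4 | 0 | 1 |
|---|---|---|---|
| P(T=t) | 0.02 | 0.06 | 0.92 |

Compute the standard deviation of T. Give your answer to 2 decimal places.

0.73

E[T] = (-4)(0.02) + (0)(0.06) + (1)(0.92) = 0.84
E[T²] = (-4)²(0.02) + (0)²(0.06) + (1)²(0.92) = 1.24
Var(T) = E[T²] − (E[T])² = 1.24 − (0.84)² = 0.5344
SD(T) = √0.5344 ≈ 0.73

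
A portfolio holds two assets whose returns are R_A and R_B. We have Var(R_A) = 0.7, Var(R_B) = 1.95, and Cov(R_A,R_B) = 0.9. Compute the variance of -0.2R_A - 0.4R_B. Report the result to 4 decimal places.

Var(-0.2R_A - 0.4R_B) = (-0.2)²·Var(R_A) + (-0.4)²·Var(R_B) + 2·(-0.2)·(-0.4)·Cov(R_A,R_B)
= 0.04·0.7 + 0.16·1.95 + 0.16·0.9 = 0.484

0.4840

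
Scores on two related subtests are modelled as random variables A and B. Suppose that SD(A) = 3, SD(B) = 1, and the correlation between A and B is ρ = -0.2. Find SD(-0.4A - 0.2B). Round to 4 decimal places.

Var(A) = (3)² = 9;  Var(B) = (1)² = 1
Cov(A,B) = ρ·SD(A)·SD(B) = -0.2·3·1 = -0.6
Var(-0.4A - 0.2B) = (-0.4)²·Var(A) + (-0.2)²·Var(B) + 2·(-0.4)·(-0.2)·Cov(A,B)
= 0.16·9 + 0.04·1 + 0.16·-0.6 = 1.384
SD(-0.4A - 0.2B) = √1.384 ≈ 1.1764

1.1764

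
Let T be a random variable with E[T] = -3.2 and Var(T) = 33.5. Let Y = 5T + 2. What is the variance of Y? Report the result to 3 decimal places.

Var(5T + 2) = (5)²·Var(T) = 25·33.5 = 837.5

837.500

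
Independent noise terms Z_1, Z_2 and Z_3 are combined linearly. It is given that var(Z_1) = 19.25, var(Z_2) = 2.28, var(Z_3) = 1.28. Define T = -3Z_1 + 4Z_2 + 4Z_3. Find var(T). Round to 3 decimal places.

By independence, var(T) = (-3)²var(Z_1) + (4)²var(Z_2) + (4)²var(Z_3)
= (-3)²·19.25 + (4)²·2.28 + (4)²·1.28 = 230.21

230.210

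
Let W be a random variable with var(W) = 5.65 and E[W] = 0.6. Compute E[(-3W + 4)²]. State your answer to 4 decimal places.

55.6900

E[-3W + 4] = -3·0.6 + 4 = 2.2
var(-3W + 4) = (-3)²·5.65 = 50.85
E[(-3W + 4)²] = var((-3W + 4)) + (E[(-3W + 4)])² = 50.85 + (2.2)² = 55.69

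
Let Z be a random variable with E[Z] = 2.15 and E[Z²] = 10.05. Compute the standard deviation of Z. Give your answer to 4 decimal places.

Var(Z) = 10.05 − (2.15)² = 5.4275
SD(Z) = √5.4275 ≈ 2.3297

2.3297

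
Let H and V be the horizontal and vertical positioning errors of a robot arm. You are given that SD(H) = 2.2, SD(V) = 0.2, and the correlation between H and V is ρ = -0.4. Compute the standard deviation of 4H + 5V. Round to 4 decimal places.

var(H) = (2.2)² = 4.84;  var(V) = (0.2)² = 0.04
Cov(H,V) = ρ·SD(H)·SD(V) = -0.4·2.2·0.2 = -0.176
var(4H + 5V) = (4)²·var(H) + (5)²·var(V) + 2·(4)·(5)·Cov(H,V)
= 16·4.84 + 25·0.04 + 40·-0.176 = 71.4
SD(4H + 5V) = √71.4 ≈ 8.4499

8.4499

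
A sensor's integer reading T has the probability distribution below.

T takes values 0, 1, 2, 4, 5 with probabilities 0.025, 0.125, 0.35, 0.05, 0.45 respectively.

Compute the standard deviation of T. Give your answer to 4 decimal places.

E[T] = (0)(0.025) + (1)(0.125) + (2)(0.35) + (4)(0.05) + (5)(0.45) = 3.275
E[T²] = (0)²(0.025) + (1)²(0.125) + (2)²(0.35) + (4)²(0.05) + (5)²(0.45) = 13.575
var(T) = E[T²] − (E[T])² = 13.575 − (3.275)² = 2.849375
SD(T) = √2.849375 ≈ 1.6880

1.6880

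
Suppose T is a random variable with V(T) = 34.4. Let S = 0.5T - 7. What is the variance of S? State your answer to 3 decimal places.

V(0.5T - 7) = (0.5)²·V(T) = 0.25·34.4 = 8.6

8.600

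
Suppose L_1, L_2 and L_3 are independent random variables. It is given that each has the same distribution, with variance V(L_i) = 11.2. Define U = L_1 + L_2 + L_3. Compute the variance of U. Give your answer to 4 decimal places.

33.6000

By independence, V(U) = (1)²V(L_1) + (1)²V(L_2) + (1)²V(L_3)
= (1)²·11.2 + (1)²·11.2 + (1)²·11.2 = 33.6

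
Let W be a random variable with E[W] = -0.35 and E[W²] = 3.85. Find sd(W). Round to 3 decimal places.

1.931

V(W) = 3.85 − (-0.35)² = 3.7275
sd(W) = √3.7275 ≈ 1.931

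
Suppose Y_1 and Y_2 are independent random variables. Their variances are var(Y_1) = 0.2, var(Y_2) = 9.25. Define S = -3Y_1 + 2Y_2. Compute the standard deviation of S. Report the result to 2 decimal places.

6.23

By independence, var(S) = (-3)²var(Y_1) + (2)²var(Y_2)
= (-3)²·0.2 + (2)²·9.25 = 38.8
SD(S) = √38.8 ≈ 6.23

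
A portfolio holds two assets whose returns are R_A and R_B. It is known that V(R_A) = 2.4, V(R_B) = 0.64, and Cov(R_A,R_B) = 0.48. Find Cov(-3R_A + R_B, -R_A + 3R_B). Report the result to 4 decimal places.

Cov(-3R_A + R_B, -R_A + 3R_B) = (-3)(-1)V(R_A) + (1)(3)V(R_B) + [(-3)(3) + (1)(-1)]Cov(R_A,R_B)
= 3·2.4 + 3·0.64 + -10·0.48 = 4.32

4.3200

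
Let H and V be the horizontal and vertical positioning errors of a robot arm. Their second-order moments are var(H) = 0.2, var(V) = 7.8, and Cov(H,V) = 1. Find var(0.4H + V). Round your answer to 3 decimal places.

var(0.4H + V) = (0.4)²·var(H) + (1)²·var(V) + 2·(0.4)·(1)·Cov(H,V)
= 0.16·0.2 + 1·7.8 + 0.8·1 = 8.632

8.632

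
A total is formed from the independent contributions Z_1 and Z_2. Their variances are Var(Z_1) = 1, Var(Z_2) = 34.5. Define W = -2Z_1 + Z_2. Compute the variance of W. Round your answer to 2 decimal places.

By independence, Var(W) = (-2)²Var(Z_1) + (1)²Var(Z_2)
= (-2)²·1 + (1)²·34.5 = 38.5

38.50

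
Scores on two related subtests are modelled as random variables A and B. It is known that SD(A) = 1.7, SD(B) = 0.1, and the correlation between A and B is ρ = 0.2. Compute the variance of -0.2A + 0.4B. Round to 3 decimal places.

var(A) = (1.7)² = 2.89;  var(B) = (0.1)² = 0.01
cov(A,B) = ρ·SD(A)·SD(B) = 0.2·1.7·0.1 = 0.034
var(-0.2A + 0.4B) = (-0.2)²·var(A) + (0.4)²·var(B) + 2·(-0.2)·(0.4)·cov(A,B)
= 0.04·2.89 + 0.16·0.01 + -0.16·0.034 = 0.11176

0.112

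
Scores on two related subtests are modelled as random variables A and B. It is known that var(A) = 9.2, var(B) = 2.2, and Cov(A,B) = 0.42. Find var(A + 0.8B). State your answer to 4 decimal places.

var(A + 0.8B) = (1)²·var(A) + (0.8)²·var(B) + 2·(1)·(0.8)·Cov(A,B)
= 1·9.2 + 0.64·2.2 + 1.6·0.42 = 11.28

11.2800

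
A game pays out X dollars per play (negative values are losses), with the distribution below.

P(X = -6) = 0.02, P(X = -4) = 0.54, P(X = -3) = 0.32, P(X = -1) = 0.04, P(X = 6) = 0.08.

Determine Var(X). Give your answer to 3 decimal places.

E[X] = (-6)(0.02) + (-4)(0.54) + (-3)(0.32) + (-1)(0.04) + (6)(0.08) = -2.8
E[X²] = (-6)²(0.02) + (-4)²(0.54) + (-3)²(0.32) + (-1)²(0.04) + (6)²(0.08) = 15.16
Var(X) = E[X²] − (E[X])² = 15.16 − (-2.8)² = 7.32

7.320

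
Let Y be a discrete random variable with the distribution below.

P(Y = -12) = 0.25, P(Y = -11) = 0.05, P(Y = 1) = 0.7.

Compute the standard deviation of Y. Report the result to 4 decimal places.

5.8845

E[Y] = (-12)(0.25) + (-11)(0.05) + (1)(0.7) = -2.85
E[Y²] = (-12)²(0.25) + (-11)²(0.05) + (1)²(0.7) = 42.75
Var(Y) = E[Y²] − (E[Y])² = 42.75 − (-2.85)² = 34.6275
SD(Y) = √34.6275 ≈ 5.8845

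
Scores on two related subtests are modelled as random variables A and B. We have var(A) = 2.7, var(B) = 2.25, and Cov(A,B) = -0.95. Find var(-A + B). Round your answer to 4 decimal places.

var(-A + B) = (-1)²·var(A) + (1)²·var(B) + 2·(-1)·(1)·Cov(A,B)
= 1·2.7 + 1·2.25 + -2·-0.95 = 6.85

6.8500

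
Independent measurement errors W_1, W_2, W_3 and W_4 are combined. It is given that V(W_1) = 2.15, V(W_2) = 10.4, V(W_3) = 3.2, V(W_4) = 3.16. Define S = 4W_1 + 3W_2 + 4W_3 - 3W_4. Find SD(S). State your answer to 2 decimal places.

By independence, V(S) = (4)²V(W_1) + (3)²V(W_2) + (4)²V(W_3) + (-3)²V(W_4)
= (4)²·2.15 + (3)²·10.4 + (4)²·3.2 + (-3)²·3.16 = 207.64
SD(S) = √207.64 ≈ 14.41

14.41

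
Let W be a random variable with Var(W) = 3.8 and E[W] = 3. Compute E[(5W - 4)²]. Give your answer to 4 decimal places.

E[5W - 4] = 5·3 − 4 = 11
Var(5W - 4) = (5)²·3.8 = 95
E[(5W - 4)²] = Var((5W - 4)) + (E[(5W - 4)])² = 95 + (11)² = 216

216.0000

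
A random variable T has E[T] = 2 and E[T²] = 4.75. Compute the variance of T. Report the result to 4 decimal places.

0.7500

var(T) = 4.75 − (2)² = 0.75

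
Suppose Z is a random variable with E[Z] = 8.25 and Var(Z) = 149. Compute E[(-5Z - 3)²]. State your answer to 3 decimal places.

5683.063

E[-5Z - 3] = -5·8.25 − 3 = -44.25
Var(-5Z - 3) = (-5)²·149 = 3725
E[(-5Z - 3)²] = Var((-5Z - 3)) + (E[(-5Z - 3)])² = 3725 + (-44.25)² = 5683.0625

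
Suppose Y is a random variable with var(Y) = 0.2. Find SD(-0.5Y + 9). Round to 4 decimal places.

var(-0.5Y + 9) = (-0.5)²·0.2 = 0.05
SD(-0.5Y + 9) = √0.05 ≈ 0.2236

0.2236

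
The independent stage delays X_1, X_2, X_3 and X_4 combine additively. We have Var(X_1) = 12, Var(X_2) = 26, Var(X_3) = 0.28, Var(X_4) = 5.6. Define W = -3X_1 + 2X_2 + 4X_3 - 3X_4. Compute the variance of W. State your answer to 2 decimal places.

266.88

By independence, Var(W) = (-3)²Var(X_1) + (2)²Var(X_2) + (4)²Var(X_3) + (-3)²Var(X_4)
= (-3)²·12 + (2)²·26 + (4)²·0.28 + (-3)²·5.6 = 266.88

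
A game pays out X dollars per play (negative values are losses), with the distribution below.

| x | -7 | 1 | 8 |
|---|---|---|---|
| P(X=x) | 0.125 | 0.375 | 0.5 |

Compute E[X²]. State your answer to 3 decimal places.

38.500

E[X²] = (-7)²(0.125) + (1)²(0.375) + (8)²(0.5) = 38.5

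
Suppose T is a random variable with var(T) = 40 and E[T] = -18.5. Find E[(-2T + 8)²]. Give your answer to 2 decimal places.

E[-2T + 8] = -2·-18.5 + 8 = 45
var(-2T + 8) = (-2)²·40 = 160
E[(-2T + 8)²] = var((-2T + 8)) + (E[(-2T + 8)])² = 160 + (45)² = 2185

2185.00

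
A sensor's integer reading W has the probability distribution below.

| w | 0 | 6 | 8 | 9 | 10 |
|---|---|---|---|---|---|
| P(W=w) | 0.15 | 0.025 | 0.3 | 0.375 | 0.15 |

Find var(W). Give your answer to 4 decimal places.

10.3444

E[W] = (0)(0.15) + (6)(0.025) + (8)(0.3) + (9)(0.375) + (10)(0.15) = 7.425
E[W²] = (0)²(0.15) + (6)²(0.025) + (8)²(0.3) + (9)²(0.375) + (10)²(0.15) = 65.475
var(W) = E[W²] − (E[W])² = 65.475 − (7.425)² = 10.344375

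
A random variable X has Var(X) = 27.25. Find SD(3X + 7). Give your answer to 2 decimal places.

Var(3X + 7) = (3)²·27.25 = 245.25
SD(3X + 7) = √245.25 ≈ 15.66

15.66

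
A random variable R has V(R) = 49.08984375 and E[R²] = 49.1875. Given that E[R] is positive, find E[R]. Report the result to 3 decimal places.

(E[R])² = E[R²] − V(R) = 49.1875 − 49.08984375 = 0.09765625
E[R] = √0.09765625 = 0.3125

0.313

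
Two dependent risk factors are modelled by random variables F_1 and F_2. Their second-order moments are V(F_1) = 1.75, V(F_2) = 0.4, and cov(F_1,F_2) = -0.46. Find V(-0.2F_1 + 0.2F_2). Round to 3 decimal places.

0.123

V(-0.2F_1 + 0.2F_2) = (-0.2)²·V(F_1) + (0.2)²·V(F_2) + 2·(-0.2)·(0.2)·cov(F_1,F_2)
= 0.04·1.75 + 0.04·0.4 + -0.08·-0.46 = 0.1228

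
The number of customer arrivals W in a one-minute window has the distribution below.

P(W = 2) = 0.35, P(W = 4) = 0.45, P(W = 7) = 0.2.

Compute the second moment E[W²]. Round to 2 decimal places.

18.40

E[W²] = (2)²(0.35) + (4)²(0.45) + (7)²(0.2) = 18.4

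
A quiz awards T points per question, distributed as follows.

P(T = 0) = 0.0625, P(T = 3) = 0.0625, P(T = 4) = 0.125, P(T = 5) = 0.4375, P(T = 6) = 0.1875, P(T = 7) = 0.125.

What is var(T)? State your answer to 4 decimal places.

E[T] = (0)(0.0625) + (3)(0.0625) + (4)(0.125) + (5)(0.4375) + (6)(0.1875) + (7)(0.125) = 4.875
E[T²] = (0)²(0.0625) + (3)²(0.0625) + (4)²(0.125) + (5)²(0.4375) + (6)²(0.1875) + (7)²(0.125) = 26.375
var(T) = E[T²] − (E[T])² = 26.375 − (4.875)² = 2.609375

2.6094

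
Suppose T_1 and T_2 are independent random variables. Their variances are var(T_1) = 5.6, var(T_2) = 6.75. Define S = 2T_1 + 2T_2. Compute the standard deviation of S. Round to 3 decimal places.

By independence, var(S) = (2)²var(T_1) + (2)²var(T_2)
= (2)²·5.6 + (2)²·6.75 = 49.4
SD(S) = √49.4 ≈ 7.029

7.029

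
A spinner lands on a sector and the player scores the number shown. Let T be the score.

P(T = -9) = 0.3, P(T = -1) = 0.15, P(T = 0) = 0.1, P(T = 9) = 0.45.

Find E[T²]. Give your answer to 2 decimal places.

60.90

E[T²] = (-9)²(0.3) + (-1)²(0.15) + (0)²(0.1) + (9)²(0.45) = 60.9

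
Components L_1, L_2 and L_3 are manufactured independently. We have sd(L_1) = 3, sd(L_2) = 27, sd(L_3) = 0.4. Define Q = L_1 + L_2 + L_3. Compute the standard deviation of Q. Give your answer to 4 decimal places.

27.1691

Var(L_1) = 9, Var(L_2) = 729, Var(L_3) = 0.16
By independence, Var(Q) = (1)²Var(L_1) + (1)²Var(L_2) + (1)²Var(L_3)
= (1)²·9 + (1)²·729 + (1)²·0.16 = 738.16
sd(Q) = √738.16 ≈ 27.1691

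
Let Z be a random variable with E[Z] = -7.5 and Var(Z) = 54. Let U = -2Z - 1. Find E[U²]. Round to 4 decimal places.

E[-2Z - 1] = -2·-7.5 − 1 = 14
Var(-2Z - 1) = (-2)²·54 = 216
E[U²] = Var(U) + (E[U])² = 216 + (14)² = 412

412.0000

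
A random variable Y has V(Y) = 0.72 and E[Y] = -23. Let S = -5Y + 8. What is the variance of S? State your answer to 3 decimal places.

18.000

V(-5Y + 8) = (-5)²·V(Y) = 25·0.72 = 18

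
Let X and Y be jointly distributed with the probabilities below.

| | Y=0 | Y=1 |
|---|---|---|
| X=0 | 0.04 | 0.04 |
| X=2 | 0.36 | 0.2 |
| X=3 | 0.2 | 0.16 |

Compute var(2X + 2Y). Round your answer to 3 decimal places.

3.520

E[X] = 2.2,  E[Y] = 0.4,  E[XY] = 0.88
var(X) = 5.48 − (2.2)² = 0.64;  var(Y) = 0.4 − (0.4)² = 0.24
Cov(X,Y) = 0.88 − (2.2)(0.4) = 0
var(2X + 2Y) = (2)²·0.64 + (2)²·0.24 + 2·(2)·(2)·0 = 3.52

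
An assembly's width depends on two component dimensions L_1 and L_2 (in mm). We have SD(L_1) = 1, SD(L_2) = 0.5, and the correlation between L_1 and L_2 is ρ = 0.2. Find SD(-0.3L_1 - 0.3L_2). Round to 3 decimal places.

0.361

Var(L_1) = (1)² = 1;  Var(L_2) = (0.5)² = 0.25
cov(L_1,L_2) = ρ·SD(L_1)·SD(L_2) = 0.2·1·0.5 = 0.1
Var(-0.3L_1 - 0.3L_2) = (-0.3)²·Var(L_1) + (-0.3)²·Var(L_2) + 2·(-0.3)·(-0.3)·cov(L_1,L_2)
= 0.09·1 + 0.09·0.25 + 0.18·0.1 = 0.1305
SD(-0.3L_1 - 0.3L_2) = √0.1305 ≈ 0.361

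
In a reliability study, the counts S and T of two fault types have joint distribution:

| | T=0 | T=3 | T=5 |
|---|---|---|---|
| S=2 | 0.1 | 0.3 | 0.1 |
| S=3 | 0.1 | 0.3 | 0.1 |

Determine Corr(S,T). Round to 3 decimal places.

0.000

E[S] = 2.5,  E[T] = 2.8
E[ST] = 7
Cov(S,T) = E[ST] − E[S]E[T] = 7 − (2.5)(2.8) = 0
var(S) = 0.25,  var(T) = 2.56
ρ = 0 / √(0.25·2.56) ≈ 0.000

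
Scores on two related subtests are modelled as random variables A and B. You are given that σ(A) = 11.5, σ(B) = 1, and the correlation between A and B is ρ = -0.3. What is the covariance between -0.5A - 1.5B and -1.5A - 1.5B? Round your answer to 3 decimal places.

V(A) = (11.5)² = 132.25;  V(B) = (1)² = 1
Cov(A,B) = ρ·σ(A)·σ(B) = -0.3·11.5·1 = -3.45
Cov(-0.5A - 1.5B, -1.5A - 1.5B) = (-0.5)(-1.5)V(A) + (-1.5)(-1.5)V(B) + [(-0.5)(-1.5) + (-1.5)(-1.5)]Cov(A,B)
= 0.75·132.25 + 2.25·1 + 3·-3.45 = 91.0875

91.088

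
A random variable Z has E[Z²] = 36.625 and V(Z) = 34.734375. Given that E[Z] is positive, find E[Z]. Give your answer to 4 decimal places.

1.3750

(E[Z])² = E[Z²] − V(Z) = 36.625 − 34.734375 = 1.890625
E[Z] = √1.890625 = 1.375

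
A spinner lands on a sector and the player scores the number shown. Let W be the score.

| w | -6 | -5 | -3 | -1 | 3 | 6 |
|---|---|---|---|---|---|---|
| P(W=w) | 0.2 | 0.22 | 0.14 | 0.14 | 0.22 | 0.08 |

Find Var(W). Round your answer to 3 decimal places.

E[W] = (-6)(0.2) + (-5)(0.22) + (-3)(0.14) + (-1)(0.14) + (3)(0.22) + (6)(0.08) = -1.72
E[W²] = (-6)²(0.2) + (-5)²(0.22) + (-3)²(0.14) + (-1)²(0.14) + (3)²(0.22) + (6)²(0.08) = 18.96
Var(W) = E[W²] − (E[W])² = 18.96 − (-1.72)² = 16.0016

16.002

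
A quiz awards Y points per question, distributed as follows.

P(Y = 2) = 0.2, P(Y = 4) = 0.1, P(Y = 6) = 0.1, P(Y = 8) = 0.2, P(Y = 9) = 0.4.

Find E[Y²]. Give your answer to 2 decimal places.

51.20

E[Y²] = (2)²(0.2) + (4)²(0.1) + (6)²(0.1) + (8)²(0.2) + (9)²(0.4) = 51.2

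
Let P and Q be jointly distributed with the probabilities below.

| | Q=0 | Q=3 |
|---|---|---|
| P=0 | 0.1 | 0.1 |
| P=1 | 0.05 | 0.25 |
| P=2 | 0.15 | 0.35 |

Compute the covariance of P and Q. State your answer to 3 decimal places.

E[P] = 1.3,  E[Q] = 2.1
E[PQ] = 2.85
cov(P,Q) = E[PQ] − E[P]E[Q] = 2.85 − (1.3)(2.1) = 0.12

0.120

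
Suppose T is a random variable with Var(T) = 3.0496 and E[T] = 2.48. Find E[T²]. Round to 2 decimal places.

E[T²] = Var(T) + (E[T])² = 3.0496 + (2.48)² = 9.2

9.20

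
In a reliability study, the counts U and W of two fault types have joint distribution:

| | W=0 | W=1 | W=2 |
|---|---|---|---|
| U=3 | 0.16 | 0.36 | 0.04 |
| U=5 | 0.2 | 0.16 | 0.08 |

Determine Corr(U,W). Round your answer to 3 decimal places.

-0.045

E[U] = 3.88,  E[W] = 0.76
E[UW] = 2.92
Cov(U,W) = E[UW] − E[U]E[W] = 2.92 − (3.88)(0.76) = -0.0288
var(U) = 0.9856,  var(W) = 0.4224
ρ = -0.0288 / √(0.9856·0.4224) ≈ -0.045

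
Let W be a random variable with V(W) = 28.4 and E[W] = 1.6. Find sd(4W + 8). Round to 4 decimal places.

21.3167

V(4W + 8) = (4)²·28.4 = 454.4
sd(4W + 8) = √454.4 ≈ 21.3167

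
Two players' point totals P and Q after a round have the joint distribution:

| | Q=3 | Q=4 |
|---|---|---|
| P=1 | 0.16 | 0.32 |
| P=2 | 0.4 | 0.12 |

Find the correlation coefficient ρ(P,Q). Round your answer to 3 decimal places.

-0.439

E[P] = 1.52,  E[Q] = 3.44
E[PQ] = 5.12
Cov(P,Q) = E[PQ] − E[P]E[Q] = 5.12 − (1.52)(3.44) = -0.1088
var(P) = 0.2496,  var(Q) = 0.2464
ρ = -0.1088 / √(0.2496·0.2464) ≈ -0.439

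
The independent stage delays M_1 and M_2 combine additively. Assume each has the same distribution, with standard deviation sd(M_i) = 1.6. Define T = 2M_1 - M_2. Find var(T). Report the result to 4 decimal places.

12.8000

var(M_i) = (1.6)² = 2.56
By independence, var(T) = (2)²var(M_1) + (-1)²var(M_2)
= (2)²·2.56 + (-1)²·2.56 = 12.8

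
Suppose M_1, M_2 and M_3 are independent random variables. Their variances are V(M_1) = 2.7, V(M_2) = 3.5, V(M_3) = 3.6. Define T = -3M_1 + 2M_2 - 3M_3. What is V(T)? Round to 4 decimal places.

70.7000

By independence, V(T) = (-3)²V(M_1) + (2)²V(M_2) + (-3)²V(M_3)
= (-3)²·2.7 + (2)²·3.5 + (-3)²·3.6 = 70.7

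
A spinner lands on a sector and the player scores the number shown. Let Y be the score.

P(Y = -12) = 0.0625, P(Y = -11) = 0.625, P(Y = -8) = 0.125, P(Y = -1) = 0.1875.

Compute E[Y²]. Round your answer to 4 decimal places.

92.8125

E[Y²] = (-12)²(0.0625) + (-11)²(0.625) + (-8)²(0.125) + (-1)²(0.1875) = 92.8125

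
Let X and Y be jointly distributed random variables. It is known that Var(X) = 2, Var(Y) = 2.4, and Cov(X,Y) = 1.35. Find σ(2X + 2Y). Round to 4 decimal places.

5.3292

Var(2X + 2Y) = (2)²·Var(X) + (2)²·Var(Y) + 2·(2)·(2)·Cov(X,Y)
= 4·2 + 4·2.4 + 8·1.35 = 28.4
σ(2X + 2Y) = √28.4 ≈ 5.3292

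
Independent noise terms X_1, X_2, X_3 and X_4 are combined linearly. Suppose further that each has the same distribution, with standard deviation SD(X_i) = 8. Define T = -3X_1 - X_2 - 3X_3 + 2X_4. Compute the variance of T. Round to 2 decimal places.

1472.00

Var(X_i) = (8)² = 64
By independence, Var(T) = (-3)²Var(X_1) + (-1)²Var(X_2) + (-3)²Var(X_3) + (2)²Var(X_4)
= (-3)²·64 + (-1)²·64 + (-3)²·64 + (2)²·64 = 1472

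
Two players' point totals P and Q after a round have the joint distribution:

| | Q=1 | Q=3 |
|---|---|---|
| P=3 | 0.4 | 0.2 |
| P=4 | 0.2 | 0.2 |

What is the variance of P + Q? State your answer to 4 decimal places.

E[P] = 3.4,  E[Q] = 1.8,  E[PQ] = 6.2
var(P) = 11.8 − (3.4)² = 0.24;  var(Q) = 4.2 − (1.8)² = 0.96
cov(P,Q) = 6.2 − (3.4)(1.8) = 0.08
var(P + Q) = (1)²·0.24 + (1)²·0.96 + 2·(1)·(1)·0.08 = 1.36

1.3600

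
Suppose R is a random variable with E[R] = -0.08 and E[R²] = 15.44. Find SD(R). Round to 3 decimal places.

Var(R) = 15.44 − (-0.08)² = 15.4336
SD(R) = √15.4336 ≈ 3.929

3.929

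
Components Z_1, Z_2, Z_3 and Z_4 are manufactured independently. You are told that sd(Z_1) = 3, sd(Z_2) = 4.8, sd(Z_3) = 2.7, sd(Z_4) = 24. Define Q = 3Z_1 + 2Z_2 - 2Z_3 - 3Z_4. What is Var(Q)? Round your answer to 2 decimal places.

5386.32

Var(Z_1) = 9, Var(Z_2) = 23.04, Var(Z_3) = 7.29, Var(Z_4) = 576
By independence, Var(Q) = (3)²Var(Z_1) + (2)²Var(Z_2) + (-2)²Var(Z_3) + (-3)²Var(Z_4)
= (3)²·9 + (2)²·23.04 + (-2)²·7.29 + (-3)²·576 = 5386.32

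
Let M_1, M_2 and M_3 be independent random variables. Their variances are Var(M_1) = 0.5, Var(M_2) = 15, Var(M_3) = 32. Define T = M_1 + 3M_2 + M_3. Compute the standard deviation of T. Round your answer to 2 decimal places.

12.94

By independence, Var(T) = (1)²Var(M_1) + (3)²Var(M_2) + (1)²Var(M_3)
= (1)²·0.5 + (3)²·15 + (1)²·32 = 167.5
SD(T) = √167.5 ≈ 12.94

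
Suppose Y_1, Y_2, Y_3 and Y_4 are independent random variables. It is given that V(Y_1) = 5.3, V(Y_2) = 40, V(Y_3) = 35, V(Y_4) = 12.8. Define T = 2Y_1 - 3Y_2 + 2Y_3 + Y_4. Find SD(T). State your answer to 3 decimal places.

By independence, V(T) = (2)²V(Y_1) + (-3)²V(Y_2) + (2)²V(Y_3) + (1)²V(Y_4)
= (2)²·5.3 + (-3)²·40 + (2)²·35 + (1)²·12.8 = 534
SD(T) = √534 ≈ 23.108

23.108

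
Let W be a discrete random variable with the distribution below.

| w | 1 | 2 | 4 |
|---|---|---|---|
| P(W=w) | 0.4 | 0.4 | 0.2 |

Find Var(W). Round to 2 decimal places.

1.20

E[W] = (1)(0.4) + (2)(0.4) + (4)(0.2) = 2
E[W²] = (1)²(0.4) + (2)²(0.4) + (4)²(0.2) = 5.2
Var(W) = E[W²] − (E[W])² = 5.2 − (2)² = 1.2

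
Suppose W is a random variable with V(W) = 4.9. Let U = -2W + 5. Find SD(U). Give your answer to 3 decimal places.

V(-2W + 5) = (-2)²·4.9 = 19.6
SD(U) = √19.6 ≈ 4.427

4.427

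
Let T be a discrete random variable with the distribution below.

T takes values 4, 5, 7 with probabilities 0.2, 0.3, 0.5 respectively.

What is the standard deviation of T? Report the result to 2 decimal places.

E[T] = (4)(0.2) + (5)(0.3) + (7)(0.5) = 5.8
E[T²] = (4)²(0.2) + (5)²(0.3) + (7)²(0.5) = 35.2
Var(T) = E[T²] − (E[T])² = 35.2 − (5.8)² = 1.56
σ(T) = √1.56 ≈ 1.25

1.25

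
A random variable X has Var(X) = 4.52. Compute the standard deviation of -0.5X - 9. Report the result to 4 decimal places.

Var(-0.5X - 9) = (-0.5)²·4.52 = 1.13
SD(-0.5X - 9) = √1.13 ≈ 1.0630

1.0630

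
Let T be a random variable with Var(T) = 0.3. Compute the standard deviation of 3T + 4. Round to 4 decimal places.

Var(3T + 4) = (3)²·0.3 = 2.7
sd(3T + 4) = √2.7 ≈ 1.6432

1.6432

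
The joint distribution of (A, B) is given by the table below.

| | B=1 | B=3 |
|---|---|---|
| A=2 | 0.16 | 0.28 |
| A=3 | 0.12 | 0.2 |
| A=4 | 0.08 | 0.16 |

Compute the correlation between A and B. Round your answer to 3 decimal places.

0.021

E[A] = 2.8,  E[B] = 2.28
E[AB] = 6.4
Cov(A,B) = E[AB] − E[A]E[B] = 6.4 − (2.8)(2.28) = 0.016
V(A) = 0.64,  V(B) = 0.9216
ρ = 0.016 / √(0.64·0.9216) ≈ 0.021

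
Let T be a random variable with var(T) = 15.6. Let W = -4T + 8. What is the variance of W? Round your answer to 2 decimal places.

249.60

var(-4T + 8) = (-4)²·var(T) = 16·15.6 = 249.6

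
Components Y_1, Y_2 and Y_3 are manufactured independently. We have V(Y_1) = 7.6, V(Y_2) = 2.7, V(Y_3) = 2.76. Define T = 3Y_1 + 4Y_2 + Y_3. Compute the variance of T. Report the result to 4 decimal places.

By independence, V(T) = (3)²V(Y_1) + (4)²V(Y_2) + (1)²V(Y_3)
= (3)²·7.6 + (4)²·2.7 + (1)²·2.76 = 114.36

114.3600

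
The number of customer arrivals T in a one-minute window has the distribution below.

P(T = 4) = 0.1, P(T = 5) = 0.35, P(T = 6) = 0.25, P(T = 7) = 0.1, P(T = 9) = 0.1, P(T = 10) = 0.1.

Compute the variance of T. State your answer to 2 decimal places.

3.29

E[T] = (4)(0.1) + (5)(0.35) + (6)(0.25) + (7)(0.1) + (9)(0.1) + (10)(0.1) = 6.25
E[T²] = (4)²(0.1) + (5)²(0.35) + (6)²(0.25) + (7)²(0.1) + (9)²(0.1) + (10)²(0.1) = 42.35
Var(T) = E[T²] − (E[T])² = 42.35 − (6.25)² = 3.2875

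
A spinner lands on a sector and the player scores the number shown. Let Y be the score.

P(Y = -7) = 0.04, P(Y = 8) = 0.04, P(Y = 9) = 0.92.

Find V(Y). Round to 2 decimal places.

9.82

E[Y] = (-7)(0.04) + (8)(0.04) + (9)(0.92) = 8.32
E[Y²] = (-7)²(0.04) + (8)²(0.04) + (9)²(0.92) = 79.04
V(Y) = E[Y²] − (E[Y])² = 79.04 − (8.32)² = 9.8176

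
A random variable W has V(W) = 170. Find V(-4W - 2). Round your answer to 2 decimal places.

V(-4W - 2) = (-4)²·V(W) = 16·170 = 2720

2720.00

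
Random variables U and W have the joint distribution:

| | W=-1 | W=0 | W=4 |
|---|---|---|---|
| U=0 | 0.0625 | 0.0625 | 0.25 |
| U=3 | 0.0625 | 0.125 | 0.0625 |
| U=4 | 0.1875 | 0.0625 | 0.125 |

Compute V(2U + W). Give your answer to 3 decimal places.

E[U] = 2.25,  E[W] = 1.4375,  E[UW] = 1.8125
V(U) = 8.25 − (2.25)² = 3.1875;  V(W) = 7.3125 − (1.4375)² = 5.24609375
Cov(U,W) = 1.8125 − (2.25)(1.4375) = -1.421875
V(2U + W) = (2)²·3.1875 + (1)²·5.24609375 + 2·(2)·(1)·-1.421875 = 12.30859375

12.309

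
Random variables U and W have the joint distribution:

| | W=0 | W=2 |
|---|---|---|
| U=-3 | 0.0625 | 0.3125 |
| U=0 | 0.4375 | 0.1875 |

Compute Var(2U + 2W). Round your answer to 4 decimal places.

E[U] = -1.125,  E[W] = 1,  E[UW] = -1.875
Var(U) = 3.375 − (-1.125)² = 2.109375;  Var(W) = 2 − (1)² = 1
Cov(U,W) = -1.875 − (-1.125)(1) = -0.75
Var(2U + 2W) = (2)²·2.109375 + (2)²·1 + 2·(2)·(2)·-0.75 = 6.4375

6.4375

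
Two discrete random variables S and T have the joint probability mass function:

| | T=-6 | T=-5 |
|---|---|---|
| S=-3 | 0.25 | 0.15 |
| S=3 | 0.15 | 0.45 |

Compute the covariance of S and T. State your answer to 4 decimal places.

0.5400

E[S] = 0.6,  E[T] = -5.4
E[ST] = -2.7
Cov(S,T) = E[ST] − E[S]E[T] = -2.7 − (0.6)(-5.4) = 0.54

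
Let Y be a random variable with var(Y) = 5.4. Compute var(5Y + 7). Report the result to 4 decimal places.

135.0000

var(5Y + 7) = (5)²·var(Y) = 25·5.4 = 135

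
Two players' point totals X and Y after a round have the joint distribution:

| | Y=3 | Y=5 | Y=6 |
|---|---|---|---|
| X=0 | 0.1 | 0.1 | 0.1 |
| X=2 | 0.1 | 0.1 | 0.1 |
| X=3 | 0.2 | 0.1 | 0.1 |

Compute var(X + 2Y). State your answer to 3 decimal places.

E[X] = 1.8,  E[Y] = 4.5,  E[XY] = 7.9
var(X) = 4.8 − (1.8)² = 1.56;  var(Y) = 21.9 − (4.5)² = 1.65
Cov(X,Y) = 7.9 − (1.8)(4.5) = -0.2
var(X + 2Y) = (1)²·1.56 + (2)²·1.65 + 2·(1)·(2)·-0.2 = 7.36

7.360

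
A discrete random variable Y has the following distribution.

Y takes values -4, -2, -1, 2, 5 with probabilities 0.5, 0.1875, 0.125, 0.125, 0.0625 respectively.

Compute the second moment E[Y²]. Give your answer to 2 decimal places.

10.94

E[Y²] = (-4)²(0.5) + (-2)²(0.1875) + (-1)²(0.125) + (2)²(0.125) + (5)²(0.0625) = 10.9375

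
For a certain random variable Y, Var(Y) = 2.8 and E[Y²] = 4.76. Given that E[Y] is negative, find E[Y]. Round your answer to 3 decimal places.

(E[Y])² = E[Y²] − Var(Y) = 4.76 − 2.8 = 1.96
E[Y] = −√1.96 = -1.4

-1.400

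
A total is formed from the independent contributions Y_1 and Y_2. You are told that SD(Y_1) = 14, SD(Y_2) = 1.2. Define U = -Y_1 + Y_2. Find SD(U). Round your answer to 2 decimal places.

14.05

var(Y_1) = 196, var(Y_2) = 1.44
By independence, var(U) = (-1)²var(Y_1) + (1)²var(Y_2)
= (-1)²·196 + (1)²·1.44 = 197.44
SD(U) = √197.44 ≈ 14.05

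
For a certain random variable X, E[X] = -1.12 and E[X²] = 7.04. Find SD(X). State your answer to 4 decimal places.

V(X) = 7.04 − (-1.12)² = 5.7856
SD(X) = √5.7856 ≈ 2.4053

2.4053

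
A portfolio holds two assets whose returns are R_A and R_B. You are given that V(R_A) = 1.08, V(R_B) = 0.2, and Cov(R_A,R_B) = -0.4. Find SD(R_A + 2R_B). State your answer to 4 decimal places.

0.5292

V(R_A + 2R_B) = (1)²·V(R_A) + (2)²·V(R_B) + 2·(1)·(2)·Cov(R_A,R_B)
= 1·1.08 + 4·0.2 + 4·-0.4 = 0.28
SD(R_A + 2R_B) = √0.28 ≈ 0.5292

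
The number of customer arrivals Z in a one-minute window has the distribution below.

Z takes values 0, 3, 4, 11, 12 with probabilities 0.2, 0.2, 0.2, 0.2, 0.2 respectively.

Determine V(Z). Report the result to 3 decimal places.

E[Z] = (0)(0.2) + (3)(0.2) + (4)(0.2) + (11)(0.2) + (12)(0.2) = 6
E[Z²] = (0)²(0.2) + (3)²(0.2) + (4)²(0.2) + (11)²(0.2) + (12)²(0.2) = 58
V(Z) = E[Z²] − (E[Z])² = 58 − (6)² = 22

22.000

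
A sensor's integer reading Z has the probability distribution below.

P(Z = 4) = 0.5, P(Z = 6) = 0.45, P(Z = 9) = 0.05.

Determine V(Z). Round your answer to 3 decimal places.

E[Z] = (4)(0.5) + (6)(0.45) + (9)(0.05) = 5.15
E[Z²] = (4)²(0.5) + (6)²(0.45) + (9)²(0.05) = 28.25
V(Z) = E[Z²] − (E[Z])² = 28.25 − (5.15)² = 1.7275

1.728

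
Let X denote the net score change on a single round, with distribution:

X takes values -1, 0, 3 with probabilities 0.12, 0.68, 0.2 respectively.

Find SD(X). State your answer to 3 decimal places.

1.300

E[X] = (-1)(0.12) + (0)(0.68) + (3)(0.2) = 0.48
E[X²] = (-1)²(0.12) + (0)²(0.68) + (3)²(0.2) = 1.92
V(X) = E[X²] − (E[X])² = 1.92 − (0.48)² = 1.6896
SD(X) = √1.6896 ≈ 1.300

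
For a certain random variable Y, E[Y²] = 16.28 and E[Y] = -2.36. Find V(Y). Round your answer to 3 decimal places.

10.710

V(Y) = 16.28 − (-2.36)² = 10.7104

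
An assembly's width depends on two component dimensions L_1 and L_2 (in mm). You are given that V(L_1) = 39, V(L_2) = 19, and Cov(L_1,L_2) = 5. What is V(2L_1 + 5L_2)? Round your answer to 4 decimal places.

V(2L_1 + 5L_2) = (2)²·V(L_1) + (5)²·V(L_2) + 2·(2)·(5)·Cov(L_1,L_2)
= 4·39 + 25·19 + 20·5 = 731

731.0000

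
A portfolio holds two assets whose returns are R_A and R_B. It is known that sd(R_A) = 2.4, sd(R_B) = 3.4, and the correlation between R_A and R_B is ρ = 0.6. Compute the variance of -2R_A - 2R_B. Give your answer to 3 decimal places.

var(R_A) = (2.4)² = 5.76;  var(R_B) = (3.4)² = 11.56
Cov(R_A,R_B) = ρ·sd(R_A)·sd(R_B) = 0.6·2.4·3.4 = 4.896
var(-2R_A - 2R_B) = (-2)²·var(R_A) + (-2)²·var(R_B) + 2·(-2)·(-2)·Cov(R_A,R_B)
= 4·5.76 + 4·11.56 + 8·4.896 = 108.448

108.448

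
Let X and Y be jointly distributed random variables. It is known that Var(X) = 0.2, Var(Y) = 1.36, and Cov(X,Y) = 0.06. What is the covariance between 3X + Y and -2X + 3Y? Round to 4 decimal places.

Cov(3X + Y, -2X + 3Y) = (3)(-2)Var(X) + (1)(3)Var(Y) + [(3)(3) + (1)(-2)]Cov(X,Y)
= -6·0.2 + 3·1.36 + 7·0.06 = 3.3

3.3000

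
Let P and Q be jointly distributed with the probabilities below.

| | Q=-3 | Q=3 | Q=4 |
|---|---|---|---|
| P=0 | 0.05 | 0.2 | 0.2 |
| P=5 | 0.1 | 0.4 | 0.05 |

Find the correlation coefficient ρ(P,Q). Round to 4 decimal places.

E[P] = 2.75,  E[Q] = 2.35
E[PQ] = 5.5
cov(P,Q) = E[PQ] − E[P]E[Q] = 5.5 − (2.75)(2.35) = -0.9625
V(P) = 6.1875,  V(Q) = 5.2275
ρ = -0.9625 / √(6.1875·5.2275) ≈ -0.1692

-0.1692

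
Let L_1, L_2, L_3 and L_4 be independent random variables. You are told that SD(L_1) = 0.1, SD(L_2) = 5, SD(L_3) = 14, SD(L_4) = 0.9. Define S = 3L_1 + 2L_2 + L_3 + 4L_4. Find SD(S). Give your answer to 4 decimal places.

Var(L_1) = 0.01, Var(L_2) = 25, Var(L_3) = 196, Var(L_4) = 0.81
By independence, Var(S) = (3)²Var(L_1) + (2)²Var(L_2) + (1)²Var(L_3) + (4)²Var(L_4)
= (3)²·0.01 + (2)²·25 + (1)²·196 + (4)²·0.81 = 309.05
SD(S) = √309.05 ≈ 17.5798

17.5798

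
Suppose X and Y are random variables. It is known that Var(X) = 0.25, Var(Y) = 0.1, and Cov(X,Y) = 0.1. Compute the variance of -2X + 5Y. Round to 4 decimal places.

Var(-2X + 5Y) = (-2)²·Var(X) + (5)²·Var(Y) + 2·(-2)·(5)·Cov(X,Y)
= 4·0.25 + 25·0.1 + -20·0.1 = 1.5

1.5000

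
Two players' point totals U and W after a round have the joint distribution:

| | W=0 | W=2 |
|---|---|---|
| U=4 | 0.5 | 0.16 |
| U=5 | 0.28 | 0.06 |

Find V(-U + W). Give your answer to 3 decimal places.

E[U] = 4.34,  E[W] = 0.44,  E[UW] = 1.88
V(U) = 19.06 − (4.34)² = 0.2244;  V(W) = 0.88 − (0.44)² = 0.6864
cov(U,W) = 1.88 − (4.34)(0.44) = -0.0296
V(-U + W) = (-1)²·0.2244 + (1)²·0.6864 + 2·(-1)·(1)·-0.0296 = 0.97

0.970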